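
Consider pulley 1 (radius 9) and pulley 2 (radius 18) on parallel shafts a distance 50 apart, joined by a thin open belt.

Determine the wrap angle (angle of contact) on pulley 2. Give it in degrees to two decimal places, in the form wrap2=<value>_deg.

open belt: β = asin((r2−r1)/C) = asin(9/50) = 10.3698°
wrap1 = π − 2β = 159.2605°
wrap2 = π + 2β = 200.7395°

wrap2=200.74_deg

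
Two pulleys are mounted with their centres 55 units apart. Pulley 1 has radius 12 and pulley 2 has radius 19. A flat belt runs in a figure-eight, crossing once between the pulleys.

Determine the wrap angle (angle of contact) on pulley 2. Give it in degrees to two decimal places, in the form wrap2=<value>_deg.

crossed belt: β = asin((r1+r2)/C) = asin(31/55) = 34.3077°
wrap1 = wrap2 = π + 2β = 248.6153°

wrap2=248.62_deg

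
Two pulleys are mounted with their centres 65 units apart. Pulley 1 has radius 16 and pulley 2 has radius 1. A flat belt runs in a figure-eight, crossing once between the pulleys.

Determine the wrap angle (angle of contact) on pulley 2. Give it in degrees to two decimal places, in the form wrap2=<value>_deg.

crossed belt: β = asin((r1+r2)/C) = asin(17/65) = 15.1614°
wrap1 = wrap2 = π + 2β = 210.3227°

wrap2=210.32_deg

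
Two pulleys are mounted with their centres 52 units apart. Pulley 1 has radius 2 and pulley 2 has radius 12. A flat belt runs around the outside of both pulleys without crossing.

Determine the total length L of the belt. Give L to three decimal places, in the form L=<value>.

L=149.911

open belt: β = asin((r2−r1)/C) = asin(10/52) = 11.0875°
wrap1 = π − 2β = 157.8250°
wrap2 = π + 2β = 202.1750°
tangent length = C·cosβ = 51.0294
L = r1·wrap1 + r2·wrap2 + 2·C·cosβ = 2·2.7546 + 12·3.5286 + 2·51.0294 = 149.9114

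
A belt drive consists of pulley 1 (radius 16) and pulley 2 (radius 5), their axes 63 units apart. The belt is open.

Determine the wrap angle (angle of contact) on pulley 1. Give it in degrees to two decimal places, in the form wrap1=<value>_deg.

wrap1=200.11_deg

open belt: β = asin((r2−r1)/C) = asin(-11/63) = -10.0556°
wrap1 = π − 2β = 200.1111°
wrap2 = π + 2β = 159.8889°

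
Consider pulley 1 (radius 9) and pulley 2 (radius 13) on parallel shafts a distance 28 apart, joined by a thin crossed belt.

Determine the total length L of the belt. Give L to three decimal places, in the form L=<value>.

L=143.525

crossed belt: β = asin((r1+r2)/C) = asin(22/28) = 51.7868°
wrap1 = wrap2 = π + 2β = 283.5736°
tangent length = C·cosβ = 17.3205
L = (r1+r2)·wrap + 2·C·cosβ = 22·4.9493 + 2·17.3205 = 143.5255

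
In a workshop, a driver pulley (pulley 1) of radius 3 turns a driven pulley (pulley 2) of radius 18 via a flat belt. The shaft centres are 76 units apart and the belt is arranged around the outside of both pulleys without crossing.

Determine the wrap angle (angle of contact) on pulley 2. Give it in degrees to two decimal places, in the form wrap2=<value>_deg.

open belt: β = asin((r2−r1)/C) = asin(15/76) = 11.3831°
wrap1 = π − 2β = 157.2338°
wrap2 = π + 2β = 202.7662°

wrap2=202.77_deg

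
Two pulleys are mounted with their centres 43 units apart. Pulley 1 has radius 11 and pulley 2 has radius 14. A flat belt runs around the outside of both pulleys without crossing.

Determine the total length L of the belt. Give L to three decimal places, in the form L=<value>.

L=164.749

open belt: β = asin((r2−r1)/C) = asin(3/43) = 4.0006°
wrap1 = π − 2β = 171.9987°
wrap2 = π + 2β = 188.0013°
tangent length = C·cosβ = 42.8952
L = r1·wrap1 + r2·wrap2 + 2·C·cosβ = 11·3.0019 + 14·3.2812 + 2·42.8952 = 164.7492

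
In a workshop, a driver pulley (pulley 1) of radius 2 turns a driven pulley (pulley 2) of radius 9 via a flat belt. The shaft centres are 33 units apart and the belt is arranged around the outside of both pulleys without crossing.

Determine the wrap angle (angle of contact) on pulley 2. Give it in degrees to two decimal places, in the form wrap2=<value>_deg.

wrap2=204.49_deg

open belt: β = asin((r2−r1)/C) = asin(7/33) = 12.2467°
wrap1 = π − 2β = 155.5066°
wrap2 = π + 2β = 204.4934°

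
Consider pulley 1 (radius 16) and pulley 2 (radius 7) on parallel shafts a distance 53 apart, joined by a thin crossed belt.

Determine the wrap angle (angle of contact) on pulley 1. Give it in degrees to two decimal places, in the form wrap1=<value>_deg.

crossed belt: β = asin((r1+r2)/C) = asin(23/53) = 25.7193°
wrap1 = wrap2 = π + 2β = 231.4386°

wrap1=231.44_deg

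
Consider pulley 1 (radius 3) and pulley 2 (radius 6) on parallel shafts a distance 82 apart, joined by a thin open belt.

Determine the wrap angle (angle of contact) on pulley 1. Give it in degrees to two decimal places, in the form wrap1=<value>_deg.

wrap1=175.81_deg

open belt: β = asin((r2−r1)/C) = asin(3/82) = 2.0967°
wrap1 = π − 2β = 175.8067°
wrap2 = π + 2β = 184.1933°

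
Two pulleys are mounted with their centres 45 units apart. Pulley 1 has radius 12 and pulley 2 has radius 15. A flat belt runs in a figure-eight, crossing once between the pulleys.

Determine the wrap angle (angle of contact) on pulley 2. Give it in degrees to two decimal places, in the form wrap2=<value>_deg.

crossed belt: β = asin((r1+r2)/C) = asin(27/45) = 36.8699°
wrap1 = wrap2 = π + 2β = 253.7398°

wrap2=253.74_deg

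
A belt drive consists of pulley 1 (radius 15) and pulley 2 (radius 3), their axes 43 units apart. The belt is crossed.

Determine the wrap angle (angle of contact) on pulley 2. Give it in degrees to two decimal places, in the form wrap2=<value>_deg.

crossed belt: β = asin((r1+r2)/C) = asin(18/43) = 24.7465°
wrap1 = wrap2 = π + 2β = 229.4930°

wrap2=229.49_deg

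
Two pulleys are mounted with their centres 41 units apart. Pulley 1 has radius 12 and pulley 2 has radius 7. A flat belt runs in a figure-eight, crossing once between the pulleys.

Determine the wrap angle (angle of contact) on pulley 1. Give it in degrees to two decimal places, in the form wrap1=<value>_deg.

wrap1=235.22_deg

crossed belt: β = asin((r1+r2)/C) = asin(19/41) = 27.6077°
wrap1 = wrap2 = π + 2β = 235.2153°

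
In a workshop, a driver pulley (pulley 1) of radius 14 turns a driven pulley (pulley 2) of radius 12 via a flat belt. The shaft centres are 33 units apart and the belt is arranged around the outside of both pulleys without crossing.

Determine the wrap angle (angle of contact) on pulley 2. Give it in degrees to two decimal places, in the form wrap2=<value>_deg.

open belt: β = asin((r2−r1)/C) = asin(-2/33) = -3.4746°
wrap1 = π − 2β = 186.9492°
wrap2 = π + 2β = 173.0508°

wrap2=173.05_deg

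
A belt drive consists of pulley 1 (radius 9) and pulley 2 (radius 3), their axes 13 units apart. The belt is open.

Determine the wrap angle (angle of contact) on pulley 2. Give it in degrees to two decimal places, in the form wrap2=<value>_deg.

wrap2=125.03_deg

open belt: β = asin((r2−r1)/C) = asin(-6/13) = -27.4864°
wrap1 = π − 2β = 234.9729°
wrap2 = π + 2β = 125.0271°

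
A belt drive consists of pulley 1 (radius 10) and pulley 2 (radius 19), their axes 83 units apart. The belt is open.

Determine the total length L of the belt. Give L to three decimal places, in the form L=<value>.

L=258.083

open belt: β = asin((r2−r1)/C) = asin(9/83) = 6.2250°
wrap1 = π − 2β = 167.5499°
wrap2 = π + 2β = 192.4501°
tangent length = C·cosβ = 82.5106
L = r1·wrap1 + r2·wrap2 + 2·C·cosβ = 10·2.9243 + 19·3.3589 + 2·82.5106 = 258.0831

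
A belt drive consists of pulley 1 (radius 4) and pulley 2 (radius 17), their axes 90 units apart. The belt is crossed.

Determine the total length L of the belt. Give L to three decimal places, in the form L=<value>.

L=250.896

crossed belt: β = asin((r1+r2)/C) = asin(21/90) = 13.4934°
wrap1 = wrap2 = π + 2β = 206.9868°
tangent length = C·cosβ = 87.5157
L = (r1+r2)·wrap + 2·C·cosβ = 21·3.6126 + 2·87.5157 = 250.8960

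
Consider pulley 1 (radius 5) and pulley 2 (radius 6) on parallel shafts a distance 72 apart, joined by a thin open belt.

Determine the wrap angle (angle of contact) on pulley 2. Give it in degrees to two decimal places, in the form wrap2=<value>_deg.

wrap2=181.59_deg

open belt: β = asin((r2−r1)/C) = asin(1/72) = 0.7958°
wrap1 = π − 2β = 178.4084°
wrap2 = π + 2β = 181.5916°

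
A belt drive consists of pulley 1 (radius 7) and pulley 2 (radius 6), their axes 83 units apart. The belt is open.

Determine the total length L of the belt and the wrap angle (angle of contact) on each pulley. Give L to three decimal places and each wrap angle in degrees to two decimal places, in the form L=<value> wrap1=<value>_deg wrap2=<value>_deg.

L=206.853 wrap1=181.38_deg wrap2=178.62_deg

open belt: β = asin((r2−r1)/C) = asin(-1/83) = -0.6903°
wrap1 = π − 2β = 181.3807°
wrap2 = π + 2β = 178.6193°
tangent length = C·cosβ = 82.9940
L = r1·wrap1 + r2·wrap2 + 2·C·cosβ = 7·3.1657 + 6·3.1175 + 2·82.9940 = 206.8528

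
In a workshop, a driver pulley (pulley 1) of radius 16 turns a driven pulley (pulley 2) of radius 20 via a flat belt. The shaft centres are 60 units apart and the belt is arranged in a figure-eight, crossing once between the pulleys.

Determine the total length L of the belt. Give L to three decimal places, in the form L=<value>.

L=255.429

crossed belt: β = asin((r1+r2)/C) = asin(36/60) = 36.8699°
wrap1 = wrap2 = π + 2β = 253.7398°
tangent length = C·cosβ = 48.0000
L = (r1+r2)·wrap + 2·C·cosβ = 36·4.4286 + 2·48.0000 = 255.4294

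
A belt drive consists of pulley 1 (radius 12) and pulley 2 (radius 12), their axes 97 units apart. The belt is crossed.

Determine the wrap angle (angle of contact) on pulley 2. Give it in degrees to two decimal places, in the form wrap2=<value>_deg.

crossed belt: β = asin((r1+r2)/C) = asin(24/97) = 14.3251°
wrap1 = wrap2 = π + 2β = 208.6501°

wrap2=208.65_deg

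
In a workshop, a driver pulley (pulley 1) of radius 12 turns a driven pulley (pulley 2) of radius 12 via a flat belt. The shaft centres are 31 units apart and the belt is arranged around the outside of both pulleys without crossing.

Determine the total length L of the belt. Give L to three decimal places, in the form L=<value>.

open belt: β = asin((r2−r1)/C) = asin(0/31) = 0.0000°
wrap1 = π − 2β = 180.0000°
wrap2 = π + 2β = 180.0000°
tangent length = C·cosβ = 31.0000
L = r1·wrap1 + r2·wrap2 + 2·C·cosβ = 12·3.1416 + 12·3.1416 + 2·31.0000 = 137.3982

L=137.398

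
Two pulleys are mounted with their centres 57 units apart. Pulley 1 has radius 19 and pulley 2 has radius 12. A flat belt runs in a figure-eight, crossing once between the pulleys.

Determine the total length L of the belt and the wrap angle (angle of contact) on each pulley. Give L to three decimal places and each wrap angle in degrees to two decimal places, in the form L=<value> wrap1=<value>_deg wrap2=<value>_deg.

crossed belt: β = asin((r1+r2)/C) = asin(31/57) = 32.9468°
wrap1 = wrap2 = π + 2β = 245.8935°
tangent length = C·cosβ = 47.8330
L = (r1+r2)·wrap + 2·C·cosβ = 31·4.2917 + 2·47.8330 = 228.7073

L=228.707 wrap1=245.89_deg wrap2=245.89_deg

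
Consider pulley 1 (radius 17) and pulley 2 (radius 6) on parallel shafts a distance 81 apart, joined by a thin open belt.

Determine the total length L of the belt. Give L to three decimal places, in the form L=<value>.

open belt: β = asin((r2−r1)/C) = asin(-11/81) = -7.8050°
wrap1 = π − 2β = 195.6101°
wrap2 = π + 2β = 164.3899°
tangent length = C·cosβ = 80.2496
L = r1·wrap1 + r2·wrap2 + 2·C·cosβ = 17·3.4140 + 6·2.8691 + 2·80.2496 = 235.7528

L=235.753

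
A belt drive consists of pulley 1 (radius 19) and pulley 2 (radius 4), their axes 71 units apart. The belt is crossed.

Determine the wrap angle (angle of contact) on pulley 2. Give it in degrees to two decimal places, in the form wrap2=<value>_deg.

wrap2=217.80_deg

crossed belt: β = asin((r1+r2)/C) = asin(23/71) = 18.9016°
wrap1 = wrap2 = π + 2β = 217.8032°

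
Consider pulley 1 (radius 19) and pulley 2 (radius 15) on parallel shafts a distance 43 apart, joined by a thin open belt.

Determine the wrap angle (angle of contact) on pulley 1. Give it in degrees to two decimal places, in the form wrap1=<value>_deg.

wrap1=190.68_deg

open belt: β = asin((r2−r1)/C) = asin(-4/43) = -5.3376°
wrap1 = π − 2β = 190.6751°
wrap2 = π + 2β = 169.3249°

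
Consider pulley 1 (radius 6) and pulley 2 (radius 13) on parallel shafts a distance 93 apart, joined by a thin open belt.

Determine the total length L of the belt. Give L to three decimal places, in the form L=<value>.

open belt: β = asin((r2−r1)/C) = asin(7/93) = 4.3167°
wrap1 = π − 2β = 171.3667°
wrap2 = π + 2β = 188.6333°
tangent length = C·cosβ = 92.7362
L = r1·wrap1 + r2·wrap2 + 2·C·cosβ = 6·2.9909 + 13·3.2923 + 2·92.7362 = 246.2174

L=246.217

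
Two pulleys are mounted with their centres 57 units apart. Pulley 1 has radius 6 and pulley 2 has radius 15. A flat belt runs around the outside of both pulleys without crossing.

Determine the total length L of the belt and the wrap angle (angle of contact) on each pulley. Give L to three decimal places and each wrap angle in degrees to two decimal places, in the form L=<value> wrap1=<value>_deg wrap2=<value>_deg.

open belt: β = asin((r2−r1)/C) = asin(9/57) = 9.0847°
wrap1 = π − 2β = 161.8306°
wrap2 = π + 2β = 198.1694°
tangent length = C·cosβ = 56.2850
L = r1·wrap1 + r2·wrap2 + 2·C·cosβ = 6·2.8245 + 15·3.4587 + 2·56.2850 = 181.3975

L=181.397 wrap1=161.83_deg wrap2=198.17_deg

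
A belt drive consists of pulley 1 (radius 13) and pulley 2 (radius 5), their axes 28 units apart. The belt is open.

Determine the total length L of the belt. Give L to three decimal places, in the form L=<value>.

L=114.850

open belt: β = asin((r2−r1)/C) = asin(-8/28) = -16.6015°
wrap1 = π − 2β = 213.2031°
wrap2 = π + 2β = 146.7969°
tangent length = C·cosβ = 26.8328
L = r1·wrap1 + r2·wrap2 + 2·C·cosβ = 13·3.7211 + 5·2.5621 + 2·26.8328 = 114.8503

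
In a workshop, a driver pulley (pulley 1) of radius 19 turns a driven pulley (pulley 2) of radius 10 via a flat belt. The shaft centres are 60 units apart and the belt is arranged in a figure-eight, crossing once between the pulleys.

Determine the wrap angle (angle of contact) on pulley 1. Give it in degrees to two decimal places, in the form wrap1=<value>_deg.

wrap1=237.81_deg

crossed belt: β = asin((r1+r2)/C) = asin(29/60) = 28.9033°
wrap1 = wrap2 = π + 2β = 237.8067°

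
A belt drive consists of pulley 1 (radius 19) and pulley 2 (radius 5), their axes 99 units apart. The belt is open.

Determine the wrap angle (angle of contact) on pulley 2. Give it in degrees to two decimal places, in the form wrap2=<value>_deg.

wrap2=163.74_deg

open belt: β = asin((r2−r1)/C) = asin(-14/99) = -8.1297°
wrap1 = π − 2β = 196.2594°
wrap2 = π + 2β = 163.7406°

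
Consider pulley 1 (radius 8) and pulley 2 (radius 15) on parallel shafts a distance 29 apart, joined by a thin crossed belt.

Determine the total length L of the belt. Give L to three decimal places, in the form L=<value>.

crossed belt: β = asin((r1+r2)/C) = asin(23/29) = 52.4765°
wrap1 = wrap2 = π + 2β = 284.9530°
tangent length = C·cosβ = 17.6635
L = (r1+r2)·wrap + 2·C·cosβ = 23·4.9734 + 2·17.6635 = 149.7145

L=149.714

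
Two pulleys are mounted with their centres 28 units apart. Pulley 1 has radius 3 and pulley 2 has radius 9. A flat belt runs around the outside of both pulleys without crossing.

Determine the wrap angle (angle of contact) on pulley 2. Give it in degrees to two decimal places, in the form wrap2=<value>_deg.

open belt: β = asin((r2−r1)/C) = asin(6/28) = 12.3736°
wrap1 = π − 2β = 155.2527°
wrap2 = π + 2β = 204.7473°

wrap2=204.75_deg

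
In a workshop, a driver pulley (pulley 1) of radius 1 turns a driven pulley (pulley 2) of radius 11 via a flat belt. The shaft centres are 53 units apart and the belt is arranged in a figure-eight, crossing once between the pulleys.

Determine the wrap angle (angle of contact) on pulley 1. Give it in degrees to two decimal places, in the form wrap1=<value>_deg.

wrap1=206.17_deg

crossed belt: β = asin((r1+r2)/C) = asin(12/53) = 13.0861°
wrap1 = wrap2 = π + 2β = 206.1722°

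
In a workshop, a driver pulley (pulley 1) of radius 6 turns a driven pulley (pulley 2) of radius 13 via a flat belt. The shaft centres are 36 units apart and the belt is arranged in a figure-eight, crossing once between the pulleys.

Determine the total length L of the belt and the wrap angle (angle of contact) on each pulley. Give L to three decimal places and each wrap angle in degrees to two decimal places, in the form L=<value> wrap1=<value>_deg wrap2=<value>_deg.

L=141.973 wrap1=243.71_deg wrap2=243.71_deg

crossed belt: β = asin((r1+r2)/C) = asin(19/36) = 31.8554°
wrap1 = wrap2 = π + 2β = 243.7109°
tangent length = C·cosβ = 30.5778
L = (r1+r2)·wrap + 2·C·cosβ = 19·4.2536 + 2·30.5778 = 141.9731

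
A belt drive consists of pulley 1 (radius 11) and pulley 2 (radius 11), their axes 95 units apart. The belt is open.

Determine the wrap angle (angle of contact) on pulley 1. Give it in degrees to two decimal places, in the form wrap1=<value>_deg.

open belt: β = asin((r2−r1)/C) = asin(0/95) = 0.0000°
wrap1 = π − 2β = 180.0000°
wrap2 = π + 2β = 180.0000°

wrap1=180.00_deg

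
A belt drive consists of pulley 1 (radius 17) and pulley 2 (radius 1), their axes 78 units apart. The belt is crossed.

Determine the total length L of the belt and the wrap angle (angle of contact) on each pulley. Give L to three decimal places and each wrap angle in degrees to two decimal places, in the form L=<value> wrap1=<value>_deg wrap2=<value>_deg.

crossed belt: β = asin((r1+r2)/C) = asin(18/78) = 13.3424°
wrap1 = wrap2 = π + 2β = 206.6847°
tangent length = C·cosβ = 75.8947
L = (r1+r2)·wrap + 2·C·cosβ = 18·3.6073 + 2·75.8947 = 216.7212

L=216.721 wrap1=206.68_deg wrap2=206.68_deg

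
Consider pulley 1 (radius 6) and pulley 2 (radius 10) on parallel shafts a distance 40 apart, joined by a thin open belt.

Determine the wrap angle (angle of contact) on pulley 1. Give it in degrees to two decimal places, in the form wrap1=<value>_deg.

open belt: β = asin((r2−r1)/C) = asin(4/40) = 5.7392°
wrap1 = π − 2β = 168.5217°
wrap2 = π + 2β = 191.4783°

wrap1=168.52_deg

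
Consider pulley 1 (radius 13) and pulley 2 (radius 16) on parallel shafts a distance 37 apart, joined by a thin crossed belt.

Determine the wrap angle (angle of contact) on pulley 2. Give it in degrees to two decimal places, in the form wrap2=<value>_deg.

wrap2=283.22_deg

crossed belt: β = asin((r1+r2)/C) = asin(29/37) = 51.6083°
wrap1 = wrap2 = π + 2β = 283.2167°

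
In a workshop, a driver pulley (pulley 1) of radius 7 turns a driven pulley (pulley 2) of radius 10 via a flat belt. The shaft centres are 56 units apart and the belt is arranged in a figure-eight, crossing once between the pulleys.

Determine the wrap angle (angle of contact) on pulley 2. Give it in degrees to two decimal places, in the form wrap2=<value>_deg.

wrap2=215.34_deg

crossed belt: β = asin((r1+r2)/C) = asin(17/56) = 17.6722°
wrap1 = wrap2 = π + 2β = 215.3445°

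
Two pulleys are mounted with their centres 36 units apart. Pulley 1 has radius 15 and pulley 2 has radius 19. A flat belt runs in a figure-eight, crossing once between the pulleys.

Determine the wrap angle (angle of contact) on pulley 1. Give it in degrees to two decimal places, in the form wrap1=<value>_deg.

crossed belt: β = asin((r1+r2)/C) = asin(34/36) = 70.8119°
wrap1 = wrap2 = π + 2β = 321.6237°

wrap1=321.62_deg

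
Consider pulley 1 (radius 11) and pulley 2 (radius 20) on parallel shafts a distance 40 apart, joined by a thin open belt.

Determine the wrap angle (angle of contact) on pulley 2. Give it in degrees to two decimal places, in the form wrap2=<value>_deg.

open belt: β = asin((r2−r1)/C) = asin(9/40) = 13.0029°
wrap1 = π − 2β = 153.9942°
wrap2 = π + 2β = 206.0058°

wrap2=206.01_deg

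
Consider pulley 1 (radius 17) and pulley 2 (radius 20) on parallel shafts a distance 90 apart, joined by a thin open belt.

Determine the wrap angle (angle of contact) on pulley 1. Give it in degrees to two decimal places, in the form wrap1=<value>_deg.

wrap1=176.18_deg

open belt: β = asin((r2−r1)/C) = asin(3/90) = 1.9102°
wrap1 = π − 2β = 176.1796°
wrap2 = π + 2β = 183.8204°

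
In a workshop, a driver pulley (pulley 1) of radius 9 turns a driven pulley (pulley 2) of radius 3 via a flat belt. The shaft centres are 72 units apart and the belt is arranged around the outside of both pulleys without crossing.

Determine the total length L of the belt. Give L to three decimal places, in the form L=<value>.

L=182.199

open belt: β = asin((r2−r1)/C) = asin(-6/72) = -4.7802°
wrap1 = π − 2β = 189.5604°
wrap2 = π + 2β = 170.4396°
tangent length = C·cosβ = 71.7496
L = r1·wrap1 + r2·wrap2 + 2·C·cosβ = 9·3.3085 + 3·2.9747 + 2·71.7496 = 182.1994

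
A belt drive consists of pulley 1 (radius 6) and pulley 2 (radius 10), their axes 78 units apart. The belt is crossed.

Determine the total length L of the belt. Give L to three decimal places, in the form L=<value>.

crossed belt: β = asin((r1+r2)/C) = asin(16/78) = 11.8370°
wrap1 = wrap2 = π + 2β = 203.6740°
tangent length = C·cosβ = 76.3413
L = (r1+r2)·wrap + 2·C·cosβ = 16·3.5548 + 2·76.3413 = 209.5592

L=209.559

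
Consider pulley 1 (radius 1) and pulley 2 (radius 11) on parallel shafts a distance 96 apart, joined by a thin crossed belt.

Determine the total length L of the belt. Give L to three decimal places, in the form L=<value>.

L=231.201

crossed belt: β = asin((r1+r2)/C) = asin(12/96) = 7.1808°
wrap1 = wrap2 = π + 2β = 194.3615°
tangent length = C·cosβ = 95.2470
L = (r1+r2)·wrap + 2·C·cosβ = 12·3.3922 + 2·95.2470 = 231.2011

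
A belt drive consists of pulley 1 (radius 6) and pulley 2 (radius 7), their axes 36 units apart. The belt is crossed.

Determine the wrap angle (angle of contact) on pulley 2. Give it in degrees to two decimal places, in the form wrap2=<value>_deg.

crossed belt: β = asin((r1+r2)/C) = asin(13/36) = 21.1684°
wrap1 = wrap2 = π + 2β = 222.3369°

wrap2=222.34_deg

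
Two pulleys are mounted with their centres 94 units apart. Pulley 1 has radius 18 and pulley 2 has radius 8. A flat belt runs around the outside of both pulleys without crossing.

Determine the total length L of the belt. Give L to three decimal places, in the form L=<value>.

L=270.746

open belt: β = asin((r2−r1)/C) = asin(-10/94) = -6.1069°
wrap1 = π − 2β = 192.2137°
wrap2 = π + 2β = 167.7863°
tangent length = C·cosβ = 93.4666
L = r1·wrap1 + r2·wrap2 + 2·C·cosβ = 18·3.3548 + 8·2.9284 + 2·93.4666 = 270.7462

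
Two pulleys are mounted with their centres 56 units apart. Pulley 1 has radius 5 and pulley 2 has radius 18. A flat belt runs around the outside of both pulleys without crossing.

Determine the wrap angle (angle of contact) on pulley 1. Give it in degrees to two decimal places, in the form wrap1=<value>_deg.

open belt: β = asin((r2−r1)/C) = asin(13/56) = 13.4233°
wrap1 = π − 2β = 153.1535°
wrap2 = π + 2β = 206.8465°

wrap1=153.15_deg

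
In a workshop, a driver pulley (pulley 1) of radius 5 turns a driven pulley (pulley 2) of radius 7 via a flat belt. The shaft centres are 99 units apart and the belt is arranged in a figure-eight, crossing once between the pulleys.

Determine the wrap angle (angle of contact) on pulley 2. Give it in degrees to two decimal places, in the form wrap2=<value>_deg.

wrap2=193.92_deg

crossed belt: β = asin((r1+r2)/C) = asin(12/99) = 6.9621°
wrap1 = wrap2 = π + 2β = 193.9241°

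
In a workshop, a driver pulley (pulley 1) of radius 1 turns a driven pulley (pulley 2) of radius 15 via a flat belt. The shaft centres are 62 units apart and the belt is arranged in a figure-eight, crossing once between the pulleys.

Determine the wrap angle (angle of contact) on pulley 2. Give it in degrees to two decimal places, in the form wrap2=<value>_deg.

crossed belt: β = asin((r1+r2)/C) = asin(16/62) = 14.9552°
wrap1 = wrap2 = π + 2β = 209.9105°

wrap2=209.91_deg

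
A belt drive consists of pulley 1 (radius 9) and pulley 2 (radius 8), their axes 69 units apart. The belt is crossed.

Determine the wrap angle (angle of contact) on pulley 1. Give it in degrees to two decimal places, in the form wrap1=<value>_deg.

wrap1=208.53_deg

crossed belt: β = asin((r1+r2)/C) = asin(17/69) = 14.2632°
wrap1 = wrap2 = π + 2β = 208.5264°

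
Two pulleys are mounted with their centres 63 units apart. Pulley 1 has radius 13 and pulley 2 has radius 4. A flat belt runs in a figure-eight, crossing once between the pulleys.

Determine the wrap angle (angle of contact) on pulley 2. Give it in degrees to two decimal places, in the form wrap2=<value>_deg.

wrap2=211.31_deg

crossed belt: β = asin((r1+r2)/C) = asin(17/63) = 15.6548°
wrap1 = wrap2 = π + 2β = 211.3096°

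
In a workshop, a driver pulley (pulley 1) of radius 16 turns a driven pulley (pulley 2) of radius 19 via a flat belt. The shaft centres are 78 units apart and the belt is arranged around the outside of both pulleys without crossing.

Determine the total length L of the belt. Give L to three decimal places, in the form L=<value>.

open belt: β = asin((r2−r1)/C) = asin(3/78) = 2.2042°
wrap1 = π − 2β = 175.5915°
wrap2 = π + 2β = 184.4085°
tangent length = C·cosβ = 77.9423
L = r1·wrap1 + r2·wrap2 + 2·C·cosβ = 16·3.0647 + 19·3.2185 + 2·77.9423 = 266.0711

L=266.071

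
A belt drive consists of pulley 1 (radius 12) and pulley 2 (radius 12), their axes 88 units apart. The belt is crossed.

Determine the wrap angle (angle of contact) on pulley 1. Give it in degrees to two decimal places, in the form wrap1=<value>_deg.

crossed belt: β = asin((r1+r2)/C) = asin(24/88) = 15.8266°
wrap1 = wrap2 = π + 2β = 211.6532°

wrap1=211.65_deg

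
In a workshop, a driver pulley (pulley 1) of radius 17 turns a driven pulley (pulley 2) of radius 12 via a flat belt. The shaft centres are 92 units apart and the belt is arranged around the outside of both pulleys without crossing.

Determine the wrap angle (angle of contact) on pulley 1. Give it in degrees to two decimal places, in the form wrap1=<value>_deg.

wrap1=186.23_deg

open belt: β = asin((r2−r1)/C) = asin(-5/92) = -3.1154°
wrap1 = π − 2β = 186.2309°
wrap2 = π + 2β = 173.7691°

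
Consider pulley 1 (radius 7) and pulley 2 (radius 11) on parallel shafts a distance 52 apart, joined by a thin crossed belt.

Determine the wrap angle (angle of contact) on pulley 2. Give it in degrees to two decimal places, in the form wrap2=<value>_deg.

crossed belt: β = asin((r1+r2)/C) = asin(18/52) = 20.2522°
wrap1 = wrap2 = π + 2β = 220.5045°

wrap2=220.50_deg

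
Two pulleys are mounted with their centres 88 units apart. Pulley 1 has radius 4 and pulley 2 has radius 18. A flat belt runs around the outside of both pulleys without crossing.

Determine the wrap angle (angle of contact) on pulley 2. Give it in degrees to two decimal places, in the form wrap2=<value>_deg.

wrap2=198.31_deg

open belt: β = asin((r2−r1)/C) = asin(14/88) = 9.1541°
wrap1 = π − 2β = 161.6917°
wrap2 = π + 2β = 198.3083°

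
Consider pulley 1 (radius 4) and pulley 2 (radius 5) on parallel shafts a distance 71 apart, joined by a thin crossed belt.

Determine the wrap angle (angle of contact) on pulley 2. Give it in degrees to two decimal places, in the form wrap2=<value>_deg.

wrap2=194.56_deg

crossed belt: β = asin((r1+r2)/C) = asin(9/71) = 7.2824°
wrap1 = wrap2 = π + 2β = 194.5649°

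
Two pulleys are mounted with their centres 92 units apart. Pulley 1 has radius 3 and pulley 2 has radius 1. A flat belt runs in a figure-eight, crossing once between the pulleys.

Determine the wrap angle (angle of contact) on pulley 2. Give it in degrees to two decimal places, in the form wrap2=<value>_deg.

crossed belt: β = asin((r1+r2)/C) = asin(4/92) = 2.4919°
wrap1 = wrap2 = π + 2β = 184.9838°

wrap2=184.98_deg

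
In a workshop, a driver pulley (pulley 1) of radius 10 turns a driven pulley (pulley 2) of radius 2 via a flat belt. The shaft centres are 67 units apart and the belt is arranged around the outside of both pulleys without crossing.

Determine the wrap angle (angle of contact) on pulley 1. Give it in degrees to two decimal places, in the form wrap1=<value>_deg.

wrap1=193.72_deg

open belt: β = asin((r2−r1)/C) = asin(-8/67) = -6.8576°
wrap1 = π − 2β = 193.7153°
wrap2 = π + 2β = 166.2847°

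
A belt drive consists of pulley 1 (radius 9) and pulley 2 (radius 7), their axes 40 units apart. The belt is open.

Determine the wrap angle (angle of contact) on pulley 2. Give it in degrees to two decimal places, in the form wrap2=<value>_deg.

open belt: β = asin((r2−r1)/C) = asin(-2/40) = -2.8660°
wrap1 = π − 2β = 185.7320°
wrap2 = π + 2β = 174.2680°

wrap2=174.27_deg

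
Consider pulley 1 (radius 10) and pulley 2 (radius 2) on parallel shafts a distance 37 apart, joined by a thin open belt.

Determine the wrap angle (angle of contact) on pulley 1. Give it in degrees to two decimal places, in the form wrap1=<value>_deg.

open belt: β = asin((r2−r1)/C) = asin(-8/37) = -12.4869°
wrap1 = π − 2β = 204.9738°
wrap2 = π + 2β = 155.0262°

wrap1=204.97_deg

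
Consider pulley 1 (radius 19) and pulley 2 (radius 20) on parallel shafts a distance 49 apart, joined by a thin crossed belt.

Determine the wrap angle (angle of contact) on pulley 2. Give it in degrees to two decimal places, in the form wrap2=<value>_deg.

wrap2=285.48_deg

crossed belt: β = asin((r1+r2)/C) = asin(39/49) = 52.7421°
wrap1 = wrap2 = π + 2β = 285.4842°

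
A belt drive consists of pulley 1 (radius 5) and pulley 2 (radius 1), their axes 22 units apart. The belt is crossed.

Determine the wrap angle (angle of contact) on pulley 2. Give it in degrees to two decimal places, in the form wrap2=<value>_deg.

crossed belt: β = asin((r1+r2)/C) = asin(6/22) = 15.8266°
wrap1 = wrap2 = π + 2β = 211.6532°

wrap2=211.65_deg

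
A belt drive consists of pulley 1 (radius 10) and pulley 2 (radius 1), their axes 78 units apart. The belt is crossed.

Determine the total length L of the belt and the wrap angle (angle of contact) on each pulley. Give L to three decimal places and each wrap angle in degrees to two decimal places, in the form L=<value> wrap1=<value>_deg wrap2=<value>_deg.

crossed belt: β = asin((r1+r2)/C) = asin(11/78) = 8.1072°
wrap1 = wrap2 = π + 2β = 196.2144°
tangent length = C·cosβ = 77.2205
L = (r1+r2)·wrap + 2·C·cosβ = 11·3.4246 + 2·77.2205 = 192.1114

L=192.111 wrap1=196.21_deg wrap2=196.21_deg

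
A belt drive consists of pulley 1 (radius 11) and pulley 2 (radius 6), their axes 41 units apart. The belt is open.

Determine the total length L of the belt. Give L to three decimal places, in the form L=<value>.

open belt: β = asin((r2−r1)/C) = asin(-5/41) = -7.0047°
wrap1 = π − 2β = 194.0095°
wrap2 = π + 2β = 165.9905°
tangent length = C·cosβ = 40.6940
L = r1·wrap1 + r2·wrap2 + 2·C·cosβ = 11·3.3861 + 6·2.8971 + 2·40.6940 = 136.0176

L=136.018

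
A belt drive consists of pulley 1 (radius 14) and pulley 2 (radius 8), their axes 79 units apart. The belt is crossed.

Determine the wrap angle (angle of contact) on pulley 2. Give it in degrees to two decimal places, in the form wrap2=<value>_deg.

crossed belt: β = asin((r1+r2)/C) = asin(22/79) = 16.1696°
wrap1 = wrap2 = π + 2β = 212.3391°

wrap2=212.34_deg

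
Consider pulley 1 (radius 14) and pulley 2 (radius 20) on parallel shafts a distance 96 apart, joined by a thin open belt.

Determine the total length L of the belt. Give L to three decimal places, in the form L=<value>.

open belt: β = asin((r2−r1)/C) = asin(6/96) = 3.5833°
wrap1 = π − 2β = 172.8334°
wrap2 = π + 2β = 187.1666°
tangent length = C·cosβ = 95.8123
L = r1·wrap1 + r2·wrap2 + 2·C·cosβ = 14·3.0165 + 20·3.2667 + 2·95.8123 = 299.1893

L=299.189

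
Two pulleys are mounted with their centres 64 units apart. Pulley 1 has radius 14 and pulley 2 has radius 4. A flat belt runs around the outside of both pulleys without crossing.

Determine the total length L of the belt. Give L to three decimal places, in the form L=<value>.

open belt: β = asin((r2−r1)/C) = asin(-10/64) = -8.9893°
wrap1 = π − 2β = 197.9786°
wrap2 = π + 2β = 162.0214°
tangent length = C·cosβ = 63.2139
L = r1·wrap1 + r2·wrap2 + 2·C·cosβ = 14·3.4554 + 4·2.8278 + 2·63.2139 = 186.1144

L=186.114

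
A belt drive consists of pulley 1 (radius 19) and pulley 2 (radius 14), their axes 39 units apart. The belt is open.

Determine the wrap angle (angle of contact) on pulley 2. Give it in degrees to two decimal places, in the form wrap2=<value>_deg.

wrap2=165.27_deg

open belt: β = asin((r2−r1)/C) = asin(-5/39) = -7.3659°
wrap1 = π − 2β = 194.7318°
wrap2 = π + 2β = 165.2682°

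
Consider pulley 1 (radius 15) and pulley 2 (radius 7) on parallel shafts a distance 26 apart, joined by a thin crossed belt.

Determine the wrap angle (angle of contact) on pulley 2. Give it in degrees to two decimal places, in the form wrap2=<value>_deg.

wrap2=295.59_deg

crossed belt: β = asin((r1+r2)/C) = asin(22/26) = 57.7958°
wrap1 = wrap2 = π + 2β = 295.5915°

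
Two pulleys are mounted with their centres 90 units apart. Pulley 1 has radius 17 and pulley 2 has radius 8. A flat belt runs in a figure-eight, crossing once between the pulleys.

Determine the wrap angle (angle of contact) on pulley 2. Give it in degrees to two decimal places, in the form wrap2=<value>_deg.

crossed belt: β = asin((r1+r2)/C) = asin(25/90) = 16.1276°
wrap1 = wrap2 = π + 2β = 212.2552°

wrap2=212.26_deg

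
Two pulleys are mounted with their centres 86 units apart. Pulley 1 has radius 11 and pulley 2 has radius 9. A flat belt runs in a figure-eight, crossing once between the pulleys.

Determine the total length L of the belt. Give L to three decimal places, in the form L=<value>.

crossed belt: β = asin((r1+r2)/C) = asin(20/86) = 13.4477°
wrap1 = wrap2 = π + 2β = 206.8955°
tangent length = C·cosβ = 83.6421
L = (r1+r2)·wrap + 2·C·cosβ = 20·3.6110 + 2·83.6421 = 239.5043

L=239.504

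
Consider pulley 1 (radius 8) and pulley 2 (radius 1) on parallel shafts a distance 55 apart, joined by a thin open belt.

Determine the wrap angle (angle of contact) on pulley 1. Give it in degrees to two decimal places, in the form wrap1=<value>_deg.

open belt: β = asin((r2−r1)/C) = asin(-7/55) = -7.3120°
wrap1 = π − 2β = 194.6240°
wrap2 = π + 2β = 165.3760°

wrap1=194.62_deg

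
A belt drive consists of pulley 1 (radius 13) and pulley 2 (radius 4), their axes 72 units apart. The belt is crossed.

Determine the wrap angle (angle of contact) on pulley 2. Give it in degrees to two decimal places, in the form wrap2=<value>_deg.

wrap2=207.31_deg

crossed belt: β = asin((r1+r2)/C) = asin(17/72) = 13.6571°
wrap1 = wrap2 = π + 2β = 207.3143°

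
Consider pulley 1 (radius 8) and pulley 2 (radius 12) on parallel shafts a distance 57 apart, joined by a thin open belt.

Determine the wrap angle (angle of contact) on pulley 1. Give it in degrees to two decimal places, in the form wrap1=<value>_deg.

wrap1=171.95_deg

open belt: β = asin((r2−r1)/C) = asin(4/57) = 4.0241°
wrap1 = π − 2β = 171.9519°
wrap2 = π + 2β = 188.0481°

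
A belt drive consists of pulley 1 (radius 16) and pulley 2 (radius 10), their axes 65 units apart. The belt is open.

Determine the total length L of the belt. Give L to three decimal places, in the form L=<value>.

open belt: β = asin((r2−r1)/C) = asin(-6/65) = -5.2964°
wrap1 = π − 2β = 190.5928°
wrap2 = π + 2β = 169.4072°
tangent length = C·cosβ = 64.7225
L = r1·wrap1 + r2·wrap2 + 2·C·cosβ = 16·3.3265 + 10·2.9567 + 2·64.7225 = 212.2356

L=212.236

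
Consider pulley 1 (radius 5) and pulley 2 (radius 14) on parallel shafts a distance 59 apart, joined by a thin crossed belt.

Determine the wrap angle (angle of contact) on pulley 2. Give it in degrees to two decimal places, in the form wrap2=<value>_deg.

wrap2=217.57_deg

crossed belt: β = asin((r1+r2)/C) = asin(19/59) = 18.7860°
wrap1 = wrap2 = π + 2β = 217.5719°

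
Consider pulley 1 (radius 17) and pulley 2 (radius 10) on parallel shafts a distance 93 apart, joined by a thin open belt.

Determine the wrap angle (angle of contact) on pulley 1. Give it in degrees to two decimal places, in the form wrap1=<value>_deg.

open belt: β = asin((r2−r1)/C) = asin(-7/93) = -4.3167°
wrap1 = π − 2β = 188.6333°
wrap2 = π + 2β = 171.3667°

wrap1=188.63_deg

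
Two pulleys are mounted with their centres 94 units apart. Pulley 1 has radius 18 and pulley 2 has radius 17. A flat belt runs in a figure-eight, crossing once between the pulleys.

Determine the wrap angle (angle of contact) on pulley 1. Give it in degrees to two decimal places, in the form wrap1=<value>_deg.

crossed belt: β = asin((r1+r2)/C) = asin(35/94) = 21.8600°
wrap1 = wrap2 = π + 2β = 223.7201°

wrap1=223.72_deg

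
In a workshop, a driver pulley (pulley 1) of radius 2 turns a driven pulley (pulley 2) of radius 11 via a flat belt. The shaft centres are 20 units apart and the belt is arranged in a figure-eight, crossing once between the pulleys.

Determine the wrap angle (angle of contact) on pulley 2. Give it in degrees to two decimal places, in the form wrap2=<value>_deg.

wrap2=261.08_deg

crossed belt: β = asin((r1+r2)/C) = asin(13/20) = 40.5416°
wrap1 = wrap2 = π + 2β = 261.0832°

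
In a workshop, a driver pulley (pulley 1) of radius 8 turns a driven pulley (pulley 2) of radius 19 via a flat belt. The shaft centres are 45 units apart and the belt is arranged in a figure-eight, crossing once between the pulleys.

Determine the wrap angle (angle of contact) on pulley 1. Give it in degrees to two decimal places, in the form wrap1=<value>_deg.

wrap1=253.74_deg

crossed belt: β = asin((r1+r2)/C) = asin(27/45) = 36.8699°
wrap1 = wrap2 = π + 2β = 253.7398°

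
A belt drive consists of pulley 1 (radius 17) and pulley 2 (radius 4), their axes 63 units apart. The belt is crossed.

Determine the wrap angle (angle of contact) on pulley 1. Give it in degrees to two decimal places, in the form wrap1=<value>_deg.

crossed belt: β = asin((r1+r2)/C) = asin(21/63) = 19.4712°
wrap1 = wrap2 = π + 2β = 218.9424°

wrap1=218.94_deg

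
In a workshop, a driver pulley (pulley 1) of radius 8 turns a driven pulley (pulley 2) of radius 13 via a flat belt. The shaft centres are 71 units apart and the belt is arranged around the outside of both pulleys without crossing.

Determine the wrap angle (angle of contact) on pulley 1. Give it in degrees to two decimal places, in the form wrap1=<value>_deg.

open belt: β = asin((r2−r1)/C) = asin(5/71) = 4.0383°
wrap1 = π − 2β = 171.9235°
wrap2 = π + 2β = 188.0765°

wrap1=171.92_deg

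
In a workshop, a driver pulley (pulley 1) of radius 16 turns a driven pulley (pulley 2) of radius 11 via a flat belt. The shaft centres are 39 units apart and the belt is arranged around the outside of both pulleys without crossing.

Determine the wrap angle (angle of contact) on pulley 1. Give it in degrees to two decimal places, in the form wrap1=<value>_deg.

wrap1=194.73_deg

open belt: β = asin((r2−r1)/C) = asin(-5/39) = -7.3659°
wrap1 = π − 2β = 194.7318°
wrap2 = π + 2β = 165.2682°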